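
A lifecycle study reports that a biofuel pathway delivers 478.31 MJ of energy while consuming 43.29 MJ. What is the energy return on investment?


EROI = E_out / E_in
= 478.31 / 43.29
= 11.0490

11.0490


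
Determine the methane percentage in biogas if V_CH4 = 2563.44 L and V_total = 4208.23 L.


CH4% = V_CH4 / V_total * 100
= 2563.44 / 4208.23 * 100
= 60.9149%

60.9149%


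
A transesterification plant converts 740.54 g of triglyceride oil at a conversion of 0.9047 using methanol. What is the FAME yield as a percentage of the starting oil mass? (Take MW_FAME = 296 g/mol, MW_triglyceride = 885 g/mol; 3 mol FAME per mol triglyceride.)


m_FAME = oil * conv * (3 * 296 / 885) = oil * conv * (888/885)
= 740.54 * 0.9047 * 888 / 885
= 672.2376 g
Y = m_FAME / oil * 100 = conv * (888/885) * 100
= 0.9047 * 888 / 885 * 100
= 90.78%

90.78%


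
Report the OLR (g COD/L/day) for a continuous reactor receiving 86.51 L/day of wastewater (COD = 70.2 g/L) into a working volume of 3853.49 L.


OLR = Q * S / V
= 86.51 * 70.2 / 3853.49
= 1.5760 g/L/day

1.5760 g/L/day


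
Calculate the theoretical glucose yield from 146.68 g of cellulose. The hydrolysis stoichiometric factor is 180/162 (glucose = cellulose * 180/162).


glucose = cellulose * 180/162
= 146.68 * 180/162
= 162.9778 g

162.9778 g


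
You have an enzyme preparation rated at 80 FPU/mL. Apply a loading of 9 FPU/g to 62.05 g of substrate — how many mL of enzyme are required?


V = dosage * m_sub / activity
V = 9 * 62.05 / 80
V = 6.9806 mL

6.9806 mL


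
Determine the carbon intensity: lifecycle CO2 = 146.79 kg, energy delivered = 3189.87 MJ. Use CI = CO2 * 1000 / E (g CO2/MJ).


CI = CO2 * 1000 / E
= 146.79 * 1000 / 3189.87
= 46.0175 g CO2/MJ

46.0175 g CO2/MJ


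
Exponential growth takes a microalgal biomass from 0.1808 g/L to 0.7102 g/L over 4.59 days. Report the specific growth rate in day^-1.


mu = ln(X2/X1) / dt
= ln(0.7102/0.1808) / 4.59
= 0.2981 per day

0.2981 per day


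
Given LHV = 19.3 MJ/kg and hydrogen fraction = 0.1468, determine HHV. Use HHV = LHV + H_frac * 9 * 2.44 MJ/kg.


HHV = LHV + H_frac * 9 * 2.44
= 19.3 + 0.1468 * 9 * 2.44
= 22.5237 MJ/kg

22.5237 MJ/kg


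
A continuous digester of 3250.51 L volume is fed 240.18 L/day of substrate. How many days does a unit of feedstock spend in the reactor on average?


HRT = V / Q
= 3250.51 / 240.18
= 13.5336 days

13.5336 days


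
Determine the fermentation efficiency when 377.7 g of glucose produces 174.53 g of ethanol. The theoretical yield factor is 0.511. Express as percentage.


Fermentation efficiency = (actual / (0.511 * glucose)) * 100
= (174.53 / (0.511 * 377.7)) * 100
= 90.4278%

90.4278%


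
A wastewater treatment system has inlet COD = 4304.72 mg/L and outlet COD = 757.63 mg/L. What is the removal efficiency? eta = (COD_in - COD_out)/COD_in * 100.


eta = (COD_in - COD_out) / COD_in * 100
= (4304.72 - 757.63) / 4304.72 * 100
= 82.4000%

82.4000%


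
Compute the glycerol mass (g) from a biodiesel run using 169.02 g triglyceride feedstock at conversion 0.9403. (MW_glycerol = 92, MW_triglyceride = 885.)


glycerol = oil * conv * (92/885)
= 169.02 * 0.9403 * 92 / 885
= 16.5215 g

16.5215 g


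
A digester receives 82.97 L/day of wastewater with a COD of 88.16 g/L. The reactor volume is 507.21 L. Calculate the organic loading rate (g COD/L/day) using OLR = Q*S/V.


OLR = Q * S / V
= 82.97 * 88.16 / 507.21
= 14.4213 g/L/day

14.4213 g/L/day


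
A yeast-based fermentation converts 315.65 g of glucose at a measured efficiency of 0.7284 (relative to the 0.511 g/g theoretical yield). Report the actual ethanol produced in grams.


Actual ethanol: m = 0.511 * 315.65 * 0.7284
m = 117.4888 g

117.4888 g


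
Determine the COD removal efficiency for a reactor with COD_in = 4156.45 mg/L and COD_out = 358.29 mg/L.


eta = (COD_in - COD_out) / COD_in * 100
= (4156.45 - 358.29) / 4156.45 * 100
= 91.3799%

91.3799%


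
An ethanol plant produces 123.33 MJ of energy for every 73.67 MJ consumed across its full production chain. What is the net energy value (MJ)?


NEV = E_out - E_in
= 123.33 - 73.67
= 49.6600 MJ

49.6600 MJ


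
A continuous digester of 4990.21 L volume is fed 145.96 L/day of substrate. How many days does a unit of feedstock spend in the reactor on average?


HRT = V / Q
= 4990.21 / 145.96
= 34.1889 days

34.1889 days


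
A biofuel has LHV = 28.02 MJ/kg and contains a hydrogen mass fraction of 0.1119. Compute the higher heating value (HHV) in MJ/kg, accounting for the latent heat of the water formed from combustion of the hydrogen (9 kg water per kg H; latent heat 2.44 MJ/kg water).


HHV = LHV + H_frac * 9 * 2.44
= 28.02 + 0.1119 * 9 * 2.44
= 30.4773 MJ/kg

30.4773 MJ/kg


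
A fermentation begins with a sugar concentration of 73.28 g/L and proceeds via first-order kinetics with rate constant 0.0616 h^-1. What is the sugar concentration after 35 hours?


S = S0 * exp(-k * t)
S = 73.28 * exp(-0.0616 * 35)
S = 8.4849 g/L

8.4849 g/L


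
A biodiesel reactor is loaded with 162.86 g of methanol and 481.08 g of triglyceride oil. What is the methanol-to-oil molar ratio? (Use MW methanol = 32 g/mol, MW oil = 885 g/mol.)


Molar ratio = n_MeOH / n_oil = (MeOH/32) / (oil/885) = (MeOH * 885) / (32 * oil)
= (162.86 * 885) / (32 * 481.08)
= 9.3625

9.3625


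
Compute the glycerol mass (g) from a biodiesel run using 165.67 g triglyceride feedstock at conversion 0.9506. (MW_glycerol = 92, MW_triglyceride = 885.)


glycerol = oil * conv * (92/885)
= 165.67 * 0.9506 * 92 / 885
= 16.3714 g

16.3714 g


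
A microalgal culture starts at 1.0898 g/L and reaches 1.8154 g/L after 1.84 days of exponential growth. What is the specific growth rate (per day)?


mu = ln(X2/X1) / dt
= ln(1.8154/1.0898) / 1.84
= 0.2773 per day

0.2773 per day


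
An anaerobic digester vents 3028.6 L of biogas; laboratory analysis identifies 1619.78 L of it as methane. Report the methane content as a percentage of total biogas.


CH4% = V_CH4 / V_total * 100
= 1619.78 / 3028.6 * 100
= 53.4828%

53.4828%


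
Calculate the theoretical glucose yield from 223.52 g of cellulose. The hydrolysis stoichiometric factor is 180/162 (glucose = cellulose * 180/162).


glucose = cellulose * 180/162
= 223.52 * 180/162
= 248.3556 g

248.3556 g


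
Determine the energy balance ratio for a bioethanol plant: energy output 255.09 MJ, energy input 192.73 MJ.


EROI = E_out / E_in
= 255.09 / 192.73
= 1.3236

1.3236


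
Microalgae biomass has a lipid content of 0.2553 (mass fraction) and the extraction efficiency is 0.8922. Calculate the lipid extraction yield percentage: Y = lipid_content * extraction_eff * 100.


Y = lipid_content * extraction_eff * 100
= 0.2553 * 0.8922 * 100
= 22.7779%

22.7779%


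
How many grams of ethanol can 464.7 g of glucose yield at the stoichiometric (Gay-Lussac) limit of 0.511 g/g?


Theoretical ethanol yield: m_EtOH = 0.511 * m_glucose
m_EtOH = 0.511 * 464.7 = 237.4617 g

237.4617 g


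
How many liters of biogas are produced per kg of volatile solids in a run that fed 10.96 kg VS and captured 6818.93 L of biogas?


Y = V / VS
= 6818.93 / 10.96
= 622.1651 L/kg VS

622.1651 L/kg VS


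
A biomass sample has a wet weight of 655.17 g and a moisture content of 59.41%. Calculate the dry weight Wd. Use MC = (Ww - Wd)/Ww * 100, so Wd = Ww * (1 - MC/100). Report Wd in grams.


Wd = Ww * (1 - MC/100)
= 655.17 * (1 - 59.41/100)
= 265.9335 g

265.9335 g


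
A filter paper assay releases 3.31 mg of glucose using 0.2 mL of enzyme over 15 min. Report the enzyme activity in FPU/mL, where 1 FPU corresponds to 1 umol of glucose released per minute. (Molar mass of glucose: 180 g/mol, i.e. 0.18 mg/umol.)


Activity = glucose_mg / (0.18 mg/umol * V_mL * t_min)
= 3.31 / (0.18 * 0.2 * 15)
= 6.1296 FPU/mL

6.1296 FPU/mL


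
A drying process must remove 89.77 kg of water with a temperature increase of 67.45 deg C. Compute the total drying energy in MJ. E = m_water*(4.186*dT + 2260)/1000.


E = m_water * (4.186 * dT + 2260) / 1000
= 89.77 * (4.186 * 67.45 + 2260) / 1000
= 228.2264 MJ

228.2264 MJ


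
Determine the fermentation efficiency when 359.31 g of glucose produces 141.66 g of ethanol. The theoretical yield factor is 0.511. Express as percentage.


Fermentation efficiency = (actual / (0.511 * glucose)) * 100
= (141.66 / (0.511 * 359.31)) * 100
= 77.1537%

77.1537%


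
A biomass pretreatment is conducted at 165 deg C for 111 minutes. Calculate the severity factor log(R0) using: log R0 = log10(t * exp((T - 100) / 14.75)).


logR0 = log10(t * exp((T - 100) / 14.75))
= log10(111 * exp((165 - 100) / 14.75))
= 3.9592

3.9592


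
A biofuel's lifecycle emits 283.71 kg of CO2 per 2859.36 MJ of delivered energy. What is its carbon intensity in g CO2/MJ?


CI = CO2 * 1000 / E
= 283.71 * 1000 / 2859.36
= 99.2215 g CO2/MJ

99.2215 g CO2/MJ


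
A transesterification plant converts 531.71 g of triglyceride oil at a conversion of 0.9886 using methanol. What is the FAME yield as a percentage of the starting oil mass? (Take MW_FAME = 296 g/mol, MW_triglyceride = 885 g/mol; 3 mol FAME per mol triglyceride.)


m_FAME = oil * conv * (3 * 296 / 885) = oil * conv * (888/885)
= 531.71 * 0.9886 * 888 / 885
= 527.4304 g
Y = m_FAME / oil * 100 = conv * (888/885) * 100
= 0.9886 * 888 / 885 * 100
= 99.20%

99.20%


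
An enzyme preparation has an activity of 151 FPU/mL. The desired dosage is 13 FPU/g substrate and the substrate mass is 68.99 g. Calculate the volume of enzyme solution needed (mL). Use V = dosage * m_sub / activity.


V = dosage * m_sub / activity
V = 13 * 68.99 / 151
V = 5.9395 mL

5.9395 mL


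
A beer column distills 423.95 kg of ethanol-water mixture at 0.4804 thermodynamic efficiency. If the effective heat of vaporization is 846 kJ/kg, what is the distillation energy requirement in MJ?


E = m * 846 / (eta * 1000)
= 423.95 * 846 / (0.4804 * 1000)
= 746.5897 MJ

746.5897 MJ


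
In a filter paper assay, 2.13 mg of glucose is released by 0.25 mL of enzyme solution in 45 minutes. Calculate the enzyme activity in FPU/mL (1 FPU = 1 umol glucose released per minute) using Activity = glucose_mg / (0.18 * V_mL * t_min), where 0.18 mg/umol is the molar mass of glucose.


Activity = glucose_mg / (0.18 mg/umol * V_mL * t_min)
= 2.13 / (0.18 * 0.25 * 45)
= 1.0519 FPU/mL

1.0519 FPU/mL


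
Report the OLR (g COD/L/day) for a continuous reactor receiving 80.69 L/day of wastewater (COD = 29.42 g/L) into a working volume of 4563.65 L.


OLR = Q * S / V
= 80.69 * 29.42 / 4563.65
= 0.5202 g/L/day

0.5202 g/L/day


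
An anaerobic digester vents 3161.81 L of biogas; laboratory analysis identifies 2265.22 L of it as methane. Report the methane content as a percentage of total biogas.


CH4% = V_CH4 / V_total * 100
= 2265.22 / 3161.81 * 100
= 71.6431%

71.6431%


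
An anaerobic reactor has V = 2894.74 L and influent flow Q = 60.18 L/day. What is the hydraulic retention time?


HRT = V / Q
= 2894.74 / 60.18
= 48.1014 days

48.1014 days


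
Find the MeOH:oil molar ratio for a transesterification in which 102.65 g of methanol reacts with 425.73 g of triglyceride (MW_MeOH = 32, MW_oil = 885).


Molar ratio = n_MeOH / n_oil = (MeOH/32) / (oil/885) = (MeOH * 885) / (32 * oil)
= (102.65 * 885) / (32 * 425.73)
= 6.6683

6.6683


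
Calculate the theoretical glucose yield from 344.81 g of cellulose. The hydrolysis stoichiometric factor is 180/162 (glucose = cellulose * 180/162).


glucose = cellulose * 180/162
= 344.81 * 180/162
= 383.1222 g

383.1222 g


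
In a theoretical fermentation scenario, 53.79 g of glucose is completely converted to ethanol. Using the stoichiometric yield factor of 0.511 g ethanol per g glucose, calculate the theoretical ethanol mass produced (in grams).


Theoretical ethanol yield: m_EtOH = 0.511 * m_glucose
m_EtOH = 0.511 * 53.79 = 27.4867 g

27.4867 g


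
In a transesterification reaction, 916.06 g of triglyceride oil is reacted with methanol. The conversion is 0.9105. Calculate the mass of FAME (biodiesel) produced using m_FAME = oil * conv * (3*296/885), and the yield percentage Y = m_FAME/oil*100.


m_FAME = oil * conv * (3 * 296 / 885) = oil * conv * (888/885)
= 916.06 * 0.9105 * 888 / 885
= 836.9000 g
Y = m_FAME / oil * 100 = conv * (888/885) * 100
= 0.9105 * 888 / 885 * 100
= 91.36%

836.9000 g FAME; Y = 91.36%


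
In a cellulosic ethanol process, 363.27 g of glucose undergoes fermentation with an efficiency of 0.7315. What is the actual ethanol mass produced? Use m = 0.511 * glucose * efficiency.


Actual ethanol: m = 0.511 * 363.27 * 0.7315
m = 135.7891 g

135.7891 g


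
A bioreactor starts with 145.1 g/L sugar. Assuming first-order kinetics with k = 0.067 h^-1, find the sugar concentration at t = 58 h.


S = S0 * exp(-k * t)
S = 145.1 * exp(-0.067 * 58)
S = 2.9785 g/L

2.9785 g/L


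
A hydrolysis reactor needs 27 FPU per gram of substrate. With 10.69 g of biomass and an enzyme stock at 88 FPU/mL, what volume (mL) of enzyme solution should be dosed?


V = dosage * m_sub / activity
V = 27 * 10.69 / 88
V = 3.2799 mL

3.2799 mL


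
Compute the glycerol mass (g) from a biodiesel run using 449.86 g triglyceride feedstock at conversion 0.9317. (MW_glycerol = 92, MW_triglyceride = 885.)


glycerol = oil * conv * (92/885)
= 449.86 * 0.9317 * 92 / 885
= 43.5711 g

43.5711 g


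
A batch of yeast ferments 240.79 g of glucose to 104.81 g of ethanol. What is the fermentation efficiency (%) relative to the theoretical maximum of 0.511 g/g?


Fermentation efficiency = (actual / (0.511 * glucose)) * 100
= (104.81 / (0.511 * 240.79)) * 100
= 85.1811%

85.1811%


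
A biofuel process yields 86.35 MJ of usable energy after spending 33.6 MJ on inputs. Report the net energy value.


NEV = E_out - E_in
= 86.35 - 33.6
= 52.7500 MJ

52.7500 MJ


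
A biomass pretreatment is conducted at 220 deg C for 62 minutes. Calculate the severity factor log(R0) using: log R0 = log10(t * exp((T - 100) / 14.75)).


logR0 = log10(t * exp((T - 100) / 14.75))
= log10(62 * exp((220 - 100) / 14.75))
= 5.3256

5.3256


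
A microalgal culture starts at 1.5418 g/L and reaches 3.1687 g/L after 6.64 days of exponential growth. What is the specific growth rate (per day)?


mu = ln(X2/X1) / dt
= ln(3.1687/1.5418) / 6.64
= 0.1085 per day

0.1085 per day


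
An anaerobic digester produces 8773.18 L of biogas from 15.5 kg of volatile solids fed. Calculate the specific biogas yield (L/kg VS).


Y = V / VS
= 8773.18 / 15.5
= 566.0116 L/kg VS

566.0116 L/kg VS


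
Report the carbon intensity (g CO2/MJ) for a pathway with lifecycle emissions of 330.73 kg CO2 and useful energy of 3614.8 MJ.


CI = CO2 * 1000 / E
= 330.73 * 1000 / 3614.8
= 91.4933 g CO2/MJ

91.4933 g CO2/MJ


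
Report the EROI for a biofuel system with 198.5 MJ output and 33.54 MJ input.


EROI = E_out / E_in
= 198.5 / 33.54
= 5.9183

5.9183


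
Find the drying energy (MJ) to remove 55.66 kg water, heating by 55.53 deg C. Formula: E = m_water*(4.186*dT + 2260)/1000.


E = m_water * (4.186 * dT + 2260) / 1000
= 55.66 * (4.186 * 55.53 + 2260) / 1000
= 138.7297 MJ

138.7297 MJ


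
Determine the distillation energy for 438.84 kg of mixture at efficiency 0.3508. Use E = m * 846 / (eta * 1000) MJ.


E = m * 846 / (eta * 1000)
= 438.84 * 846 / (0.3508 * 1000)
= 1058.3200 MJ

1058.3200 MJ


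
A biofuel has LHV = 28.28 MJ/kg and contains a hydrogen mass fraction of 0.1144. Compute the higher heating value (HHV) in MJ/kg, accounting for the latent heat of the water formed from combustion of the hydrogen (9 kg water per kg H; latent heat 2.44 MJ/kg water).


HHV = LHV + H_frac * 9 * 2.44
= 28.28 + 0.1144 * 9 * 2.44
= 30.7922 MJ/kg

30.7922 MJ/kg


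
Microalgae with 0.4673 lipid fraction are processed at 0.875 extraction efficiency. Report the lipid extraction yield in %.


Y = lipid_content * extraction_eff * 100
= 0.4673 * 0.875 * 100
= 40.8888%

40.8888%


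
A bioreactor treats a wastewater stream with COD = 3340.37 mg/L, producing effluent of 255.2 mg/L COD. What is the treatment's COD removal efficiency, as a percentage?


eta = (COD_in - COD_out) / COD_in * 100
= (3340.37 - 255.2) / 3340.37 * 100
= 92.3601%

92.3601%


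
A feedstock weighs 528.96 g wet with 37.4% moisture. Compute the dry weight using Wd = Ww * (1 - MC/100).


Wd = Ww * (1 - MC/100)
= 528.96 * (1 - 37.4/100)
= 331.1290 g

331.1290 g


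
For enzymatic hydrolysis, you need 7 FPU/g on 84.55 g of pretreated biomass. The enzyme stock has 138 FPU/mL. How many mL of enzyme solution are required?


V = dosage * m_sub / activity
V = 7 * 84.55 / 138
V = 4.2888 mL

4.2888 mL


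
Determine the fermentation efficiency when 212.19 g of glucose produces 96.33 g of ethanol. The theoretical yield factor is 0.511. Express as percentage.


Fermentation efficiency = (actual / (0.511 * glucose)) * 100
= (96.33 / (0.511 * 212.19)) * 100
= 88.8415%

88.8415%


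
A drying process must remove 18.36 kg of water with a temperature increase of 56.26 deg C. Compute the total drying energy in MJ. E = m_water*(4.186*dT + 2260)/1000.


E = m_water * (4.186 * dT + 2260) / 1000
= 18.36 * (4.186 * 56.26 + 2260) / 1000
= 45.8175 MJ

45.8175 MJ


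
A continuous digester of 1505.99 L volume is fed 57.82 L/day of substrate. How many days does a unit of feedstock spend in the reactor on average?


HRT = V / Q
= 1505.99 / 57.82
= 26.0462 days

26.0462 days


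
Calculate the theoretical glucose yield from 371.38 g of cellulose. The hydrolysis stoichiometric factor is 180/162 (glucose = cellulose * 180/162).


glucose = cellulose * 180/162
= 371.38 * 180/162
= 412.6444 g

412.6444 g


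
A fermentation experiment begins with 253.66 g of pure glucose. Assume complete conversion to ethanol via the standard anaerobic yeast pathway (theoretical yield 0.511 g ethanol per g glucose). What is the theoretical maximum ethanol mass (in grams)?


Theoretical ethanol yield: m_EtOH = 0.511 * m_glucose
m_EtOH = 0.511 * 253.66 = 129.6203 g

129.6203 g


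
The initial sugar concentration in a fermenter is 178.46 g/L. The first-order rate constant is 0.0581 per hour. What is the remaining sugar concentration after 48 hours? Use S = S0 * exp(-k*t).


S = S0 * exp(-k * t)
S = 178.46 * exp(-0.0581 * 48)
S = 10.9744 g/L

10.9744 g/L


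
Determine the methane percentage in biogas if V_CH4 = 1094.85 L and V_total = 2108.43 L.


CH4% = V_CH4 / V_total * 100
= 1094.85 / 2108.43 * 100
= 51.9273%

51.9273%


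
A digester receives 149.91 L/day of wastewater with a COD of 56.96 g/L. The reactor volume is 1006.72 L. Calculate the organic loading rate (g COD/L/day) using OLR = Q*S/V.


OLR = Q * S / V
= 149.91 * 56.96 / 1006.72
= 8.4819 g/L/day

8.4819 g/L/day


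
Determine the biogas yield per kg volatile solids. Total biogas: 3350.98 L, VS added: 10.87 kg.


Y = V / VS
= 3350.98 / 10.87
= 308.2778 L/kg VS

308.2778 L/kg VS


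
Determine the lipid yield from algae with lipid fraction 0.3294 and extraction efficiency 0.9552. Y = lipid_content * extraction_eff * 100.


Y = lipid_content * extraction_eff * 100
= 0.3294 * 0.9552 * 100
= 31.4643%

31.4643%


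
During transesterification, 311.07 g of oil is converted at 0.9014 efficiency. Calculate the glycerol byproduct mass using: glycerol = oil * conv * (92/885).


glycerol = oil * conv * (92/885)
= 311.07 * 0.9014 * 92 / 885
= 29.1488 g

29.1488 g


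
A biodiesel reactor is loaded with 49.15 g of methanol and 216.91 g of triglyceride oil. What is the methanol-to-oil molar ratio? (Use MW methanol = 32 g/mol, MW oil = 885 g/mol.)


Molar ratio = n_MeOH / n_oil = (MeOH/32) / (oil/885) = (MeOH * 885) / (32 * oil)
= (49.15 * 885) / (32 * 216.91)
= 6.2667

6.2667


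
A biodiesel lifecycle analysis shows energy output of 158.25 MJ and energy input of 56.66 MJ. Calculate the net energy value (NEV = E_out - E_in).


NEV = E_out - E_in
= 158.25 - 56.66
= 101.5900 MJ

101.5900 MJ


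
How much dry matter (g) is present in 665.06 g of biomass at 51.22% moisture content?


Wd = Ww * (1 - MC/100)
= 665.06 * (1 - 51.22/100)
= 324.4163 g

324.4163 g


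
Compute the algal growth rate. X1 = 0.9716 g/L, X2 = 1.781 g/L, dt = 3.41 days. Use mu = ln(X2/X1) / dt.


mu = ln(X2/X1) / dt
= ln(1.781/0.9716) / 3.41
= 0.1777 per day

0.1777 per day


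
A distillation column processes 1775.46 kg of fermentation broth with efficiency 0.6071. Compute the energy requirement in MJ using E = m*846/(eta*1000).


E = m * 846 / (eta * 1000)
= 1775.46 * 846 / (0.6071 * 1000)
= 2474.1215 MJ

2474.1215 MJ


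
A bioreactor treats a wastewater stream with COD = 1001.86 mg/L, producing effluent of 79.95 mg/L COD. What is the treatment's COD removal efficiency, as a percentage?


eta = (COD_in - COD_out) / COD_in * 100
= (1001.86 - 79.95) / 1001.86 * 100
= 92.0198%

92.0198%


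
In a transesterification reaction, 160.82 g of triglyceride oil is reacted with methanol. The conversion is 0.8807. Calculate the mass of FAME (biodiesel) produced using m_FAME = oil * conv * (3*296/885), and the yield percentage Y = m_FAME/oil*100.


m_FAME = oil * conv * (3 * 296 / 885) = oil * conv * (888/885)
= 160.82 * 0.8807 * 888 / 885
= 142.1143 g
Y = m_FAME / oil * 100 = conv * (888/885) * 100
= 0.8807 * 888 / 885 * 100
= 88.37%

142.1143 g FAME; Y = 88.37%


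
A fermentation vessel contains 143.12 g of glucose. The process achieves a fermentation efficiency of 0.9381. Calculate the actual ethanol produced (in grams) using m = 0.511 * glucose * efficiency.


Actual ethanol: m = 0.511 * 143.12 * 0.9381
m = 68.6073 g

68.6073 g


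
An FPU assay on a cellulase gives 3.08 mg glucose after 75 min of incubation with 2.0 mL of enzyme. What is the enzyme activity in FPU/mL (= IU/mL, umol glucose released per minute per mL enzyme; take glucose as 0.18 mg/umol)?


Activity = glucose_mg / (0.18 mg/umol * V_mL * t_min)
= 3.08 / (0.18 * 2.0 * 75)
= 0.1141 FPU/mL

0.1141 FPU/mL


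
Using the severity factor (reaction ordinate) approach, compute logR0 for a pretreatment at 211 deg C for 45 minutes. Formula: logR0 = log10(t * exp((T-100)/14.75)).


logR0 = log10(t * exp((T - 100) / 14.75))
= log10(45 * exp((211 - 100) / 14.75))
= 4.9215

4.9215


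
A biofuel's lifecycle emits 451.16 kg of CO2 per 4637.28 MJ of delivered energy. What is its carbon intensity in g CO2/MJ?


CI = CO2 * 1000 / E
= 451.16 * 1000 / 4637.28
= 97.2898 g CO2/MJ

97.2898 g CO2/MJ


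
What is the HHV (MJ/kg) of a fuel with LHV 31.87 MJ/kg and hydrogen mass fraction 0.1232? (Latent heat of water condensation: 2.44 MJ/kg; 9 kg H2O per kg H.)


HHV = LHV + H_frac * 9 * 2.44
= 31.87 + 0.1232 * 9 * 2.44
= 34.5755 MJ/kg

34.5755 MJ/kg


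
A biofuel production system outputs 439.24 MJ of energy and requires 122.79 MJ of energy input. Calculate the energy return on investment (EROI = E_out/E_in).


EROI = E_out / E_in
= 439.24 / 122.79
= 3.5772

3.5772


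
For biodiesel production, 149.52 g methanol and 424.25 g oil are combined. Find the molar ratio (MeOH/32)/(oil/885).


Molar ratio = n_MeOH / n_oil = (MeOH/32) / (oil/885) = (MeOH * 885) / (32 * oil)
= (149.52 * 885) / (32 * 424.25)
= 9.7470

9.7470


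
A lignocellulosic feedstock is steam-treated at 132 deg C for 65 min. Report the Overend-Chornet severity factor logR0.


logR0 = log10(t * exp((T - 100) / 14.75))
= log10(65 * exp((132 - 100) / 14.75))
= 2.7551

2.7551


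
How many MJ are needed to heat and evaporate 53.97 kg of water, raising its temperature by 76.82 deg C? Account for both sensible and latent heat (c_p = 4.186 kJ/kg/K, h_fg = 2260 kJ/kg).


E = m_water * (4.186 * dT + 2260) / 1000
= 53.97 * (4.186 * 76.82 + 2260) / 1000
= 139.3273 MJ

139.3273 MJ


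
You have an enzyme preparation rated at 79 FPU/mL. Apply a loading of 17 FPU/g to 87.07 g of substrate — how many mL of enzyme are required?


V = dosage * m_sub / activity
V = 17 * 87.07 / 79
V = 18.7366 mL

18.7366 mL


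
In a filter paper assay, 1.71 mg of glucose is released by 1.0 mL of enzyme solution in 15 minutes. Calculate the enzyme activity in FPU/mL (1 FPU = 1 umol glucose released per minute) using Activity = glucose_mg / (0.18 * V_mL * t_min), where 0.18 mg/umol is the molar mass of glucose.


Activity = glucose_mg / (0.18 mg/umol * V_mL * t_min)
= 1.71 / (0.18 * 1.0 * 15)
= 0.6333 FPU/mL

0.6333 FPU/mL


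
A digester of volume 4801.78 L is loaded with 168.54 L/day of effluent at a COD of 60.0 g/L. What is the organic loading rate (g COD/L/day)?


OLR = Q * S / V
= 168.54 * 60.0 / 4801.78
= 2.1060 g/L/day

2.1060 g/L/day


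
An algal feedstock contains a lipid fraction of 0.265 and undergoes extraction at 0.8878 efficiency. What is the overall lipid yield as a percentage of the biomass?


Y = lipid_content * extraction_eff * 100
= 0.265 * 0.8878 * 100
= 23.5267%

23.5267%


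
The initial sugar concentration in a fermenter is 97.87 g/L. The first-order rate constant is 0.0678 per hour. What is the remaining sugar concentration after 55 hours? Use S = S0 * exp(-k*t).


S = S0 * exp(-k * t)
S = 97.87 * exp(-0.0678 * 55)
S = 2.3505 g/L

2.3505 g/L


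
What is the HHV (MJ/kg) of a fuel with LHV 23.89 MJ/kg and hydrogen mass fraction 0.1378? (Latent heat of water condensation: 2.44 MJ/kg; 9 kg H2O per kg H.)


HHV = LHV + H_frac * 9 * 2.44
= 23.89 + 0.1378 * 9 * 2.44
= 26.9161 MJ/kg

26.9161 MJ/kg


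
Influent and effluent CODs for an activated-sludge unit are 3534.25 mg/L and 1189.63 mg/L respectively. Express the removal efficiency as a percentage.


eta = (COD_in - COD_out) / COD_in * 100
= (3534.25 - 1189.63) / 3534.25 * 100
= 66.3400%

66.3400%


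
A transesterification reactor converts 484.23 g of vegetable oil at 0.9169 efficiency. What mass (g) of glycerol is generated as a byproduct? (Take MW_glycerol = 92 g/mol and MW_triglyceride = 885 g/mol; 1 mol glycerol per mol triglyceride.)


glycerol = oil * conv * (92/885)
= 484.23 * 0.9169 * 92 / 885
= 46.1549 g

46.1549 g


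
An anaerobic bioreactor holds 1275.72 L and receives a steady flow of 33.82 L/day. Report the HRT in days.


HRT = V / Q
= 1275.72 / 33.82
= 37.7209 days

37.7209 days


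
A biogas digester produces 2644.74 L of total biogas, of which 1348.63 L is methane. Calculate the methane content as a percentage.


CH4% = V_CH4 / V_total * 100
= 1348.63 / 2644.74 * 100
= 50.9929%

50.9929%


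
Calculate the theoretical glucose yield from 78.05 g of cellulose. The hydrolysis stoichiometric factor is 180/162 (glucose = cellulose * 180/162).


glucose = cellulose * 180/162
= 78.05 * 180/162
= 86.7222 g

86.7222 g


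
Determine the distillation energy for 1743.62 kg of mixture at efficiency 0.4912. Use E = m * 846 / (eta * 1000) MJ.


E = m * 846 / (eta * 1000)
= 1743.62 * 846 / (0.4912 * 1000)
= 3003.0589 MJ

3003.0589 MJ


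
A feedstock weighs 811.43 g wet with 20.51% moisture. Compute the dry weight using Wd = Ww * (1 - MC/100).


Wd = Ww * (1 - MC/100)
= 811.43 * (1 - 20.51/100)
= 645.0057 g

645.0057 g


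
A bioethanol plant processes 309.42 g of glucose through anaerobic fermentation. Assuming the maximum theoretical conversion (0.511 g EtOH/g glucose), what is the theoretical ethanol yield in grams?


Theoretical ethanol yield: m_EtOH = 0.511 * m_glucose
m_EtOH = 0.511 * 309.42 = 158.1136 g

158.1136 g


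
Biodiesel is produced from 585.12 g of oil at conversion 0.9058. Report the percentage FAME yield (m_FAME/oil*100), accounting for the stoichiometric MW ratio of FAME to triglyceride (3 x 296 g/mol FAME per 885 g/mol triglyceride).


m_FAME = oil * conv * (3 * 296 / 885) = oil * conv * (888/885)
= 585.12 * 0.9058 * 888 / 885
= 531.7983 g
Y = m_FAME / oil * 100 = conv * (888/885) * 100
= 0.9058 * 888 / 885 * 100
= 90.89%

90.89%


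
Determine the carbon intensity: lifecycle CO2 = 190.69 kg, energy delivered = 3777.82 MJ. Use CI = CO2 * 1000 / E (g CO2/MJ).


CI = CO2 * 1000 / E
= 190.69 * 1000 / 3777.82
= 50.4762 g CO2/MJ

50.4762 g CO2/MJ


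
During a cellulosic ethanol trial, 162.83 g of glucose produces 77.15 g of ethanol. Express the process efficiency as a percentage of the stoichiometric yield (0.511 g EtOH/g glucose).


Fermentation efficiency = (actual / (0.511 * glucose)) * 100
= (77.15 / (0.511 * 162.83)) * 100
= 92.7215%

92.7215%


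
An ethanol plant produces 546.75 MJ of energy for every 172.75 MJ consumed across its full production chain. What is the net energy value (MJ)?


NEV = E_out - E_in
= 546.75 - 172.75
= 374.0000 MJ

374.0000 MJ


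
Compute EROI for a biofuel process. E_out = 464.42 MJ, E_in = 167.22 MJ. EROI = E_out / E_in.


EROI = E_out / E_in
= 464.42 / 167.22
= 2.7773

2.7773


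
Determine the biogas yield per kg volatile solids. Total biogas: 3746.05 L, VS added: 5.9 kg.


Y = V / VS
= 3746.05 / 5.9
= 634.9237 L/kg VS

634.9237 L/kg VS


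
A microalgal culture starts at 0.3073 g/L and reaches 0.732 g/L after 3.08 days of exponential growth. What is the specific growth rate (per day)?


mu = ln(X2/X1) / dt
= ln(0.732/0.3073) / 3.08
= 0.2818 per day

0.2818 per day


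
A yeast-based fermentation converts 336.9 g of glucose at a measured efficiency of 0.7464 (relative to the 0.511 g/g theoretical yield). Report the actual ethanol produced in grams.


Actual ethanol: m = 0.511 * 336.9 * 0.7464
m = 128.4972 g

128.4972 g


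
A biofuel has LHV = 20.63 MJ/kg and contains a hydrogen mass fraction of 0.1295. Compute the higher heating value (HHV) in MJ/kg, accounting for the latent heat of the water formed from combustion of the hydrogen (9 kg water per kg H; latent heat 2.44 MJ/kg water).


HHV = LHV + H_frac * 9 * 2.44
= 20.63 + 0.1295 * 9 * 2.44
= 23.4738 MJ/kg

23.4738 MJ/kg


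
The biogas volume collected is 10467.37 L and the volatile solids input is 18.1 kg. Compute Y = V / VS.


Y = V / VS
= 10467.37 / 18.1
= 578.3077 L/kg VS

578.3077 L/kg VS


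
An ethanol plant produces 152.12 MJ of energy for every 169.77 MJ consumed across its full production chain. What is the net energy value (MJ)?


NEV = E_out - E_in
= 152.12 - 169.77
= -17.6500 MJ

-17.6500 MJ


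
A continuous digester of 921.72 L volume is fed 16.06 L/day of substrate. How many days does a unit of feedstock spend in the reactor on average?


HRT = V / Q
= 921.72 / 16.06
= 57.3923 days

57.3923 days


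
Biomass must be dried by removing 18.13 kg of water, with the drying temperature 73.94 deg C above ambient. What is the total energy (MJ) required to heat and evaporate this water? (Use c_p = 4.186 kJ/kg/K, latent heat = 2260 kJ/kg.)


E = m_water * (4.186 * dT + 2260) / 1000
= 18.13 * (4.186 * 73.94 + 2260) / 1000
= 46.5853 MJ

46.5853 MJ


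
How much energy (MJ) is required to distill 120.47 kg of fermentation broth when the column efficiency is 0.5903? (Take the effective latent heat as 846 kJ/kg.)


E = m * 846 / (eta * 1000)
= 120.47 * 846 / (0.5903 * 1000)
= 172.6539 MJ

172.6539 MJ


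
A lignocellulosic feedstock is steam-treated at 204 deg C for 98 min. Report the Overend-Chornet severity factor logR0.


logR0 = log10(t * exp((T - 100) / 14.75))
= log10(98 * exp((204 - 100) / 14.75))
= 5.0534

5.0534


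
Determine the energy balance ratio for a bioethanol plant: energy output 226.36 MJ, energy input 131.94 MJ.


EROI = E_out / E_in
= 226.36 / 131.94
= 1.7156

1.7156


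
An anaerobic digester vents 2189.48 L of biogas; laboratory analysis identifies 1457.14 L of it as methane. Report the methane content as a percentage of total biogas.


CH4% = V_CH4 / V_total * 100
= 1457.14 / 2189.48 * 100
= 66.5519%

66.5519%


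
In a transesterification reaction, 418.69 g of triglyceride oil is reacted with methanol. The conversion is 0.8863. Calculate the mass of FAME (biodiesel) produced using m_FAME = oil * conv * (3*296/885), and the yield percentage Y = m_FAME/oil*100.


m_FAME = oil * conv * (3 * 296 / 885) = oil * conv * (888/885)
= 418.69 * 0.8863 * 888 / 885
= 372.3429 g
Y = m_FAME / oil * 100 = conv * (888/885) * 100
= 0.8863 * 888 / 885 * 100
= 88.93%

372.3429 g FAME; Y = 88.93%


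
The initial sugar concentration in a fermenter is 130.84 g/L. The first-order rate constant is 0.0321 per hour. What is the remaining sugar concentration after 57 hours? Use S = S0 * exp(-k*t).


S = S0 * exp(-k * t)
S = 130.84 * exp(-0.0321 * 57)
S = 20.9948 g/L

20.9948 g/L


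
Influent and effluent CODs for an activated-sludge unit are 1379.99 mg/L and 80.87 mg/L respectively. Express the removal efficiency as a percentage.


eta = (COD_in - COD_out) / COD_in * 100
= (1379.99 - 80.87) / 1379.99 * 100
= 94.1398%

94.1398%


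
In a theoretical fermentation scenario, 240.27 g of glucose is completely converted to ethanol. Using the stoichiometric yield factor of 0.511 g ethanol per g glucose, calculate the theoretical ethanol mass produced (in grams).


Theoretical ethanol yield: m_EtOH = 0.511 * m_glucose
m_EtOH = 0.511 * 240.27 = 122.7780 g

122.7780 g


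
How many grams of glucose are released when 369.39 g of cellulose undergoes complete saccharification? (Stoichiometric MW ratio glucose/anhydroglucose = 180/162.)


glucose = cellulose * 180/162
= 369.39 * 180/162
= 410.4333 g

410.4333 g


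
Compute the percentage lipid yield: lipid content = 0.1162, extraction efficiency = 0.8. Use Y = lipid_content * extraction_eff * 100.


Y = lipid_content * extraction_eff * 100
= 0.1162 * 0.8 * 100
= 9.2960%

9.2960%


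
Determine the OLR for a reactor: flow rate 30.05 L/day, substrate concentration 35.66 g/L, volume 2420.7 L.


OLR = Q * S / V
= 30.05 * 35.66 / 2420.7
= 0.4427 g/L/day

0.4427 g/L/day


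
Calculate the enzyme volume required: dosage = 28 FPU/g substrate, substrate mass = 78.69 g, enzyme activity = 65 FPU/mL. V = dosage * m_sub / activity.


V = dosage * m_sub / activity
V = 28 * 78.69 / 65
V = 33.8972 mL

33.8972 mL


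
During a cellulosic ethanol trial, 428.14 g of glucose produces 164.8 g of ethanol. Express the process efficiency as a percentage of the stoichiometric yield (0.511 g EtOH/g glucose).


Fermentation efficiency = (actual / (0.511 * glucose)) * 100
= (164.8 / (0.511 * 428.14)) * 100
= 75.3270%

75.3270%


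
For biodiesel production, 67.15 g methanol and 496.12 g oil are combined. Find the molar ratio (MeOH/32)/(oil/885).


Molar ratio = n_MeOH / n_oil = (MeOH/32) / (oil/885) = (MeOH * 885) / (32 * oil)
= (67.15 * 885) / (32 * 496.12)
= 3.7433

3.7433


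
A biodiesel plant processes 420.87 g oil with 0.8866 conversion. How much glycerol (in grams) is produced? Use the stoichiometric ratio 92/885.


glycerol = oil * conv * (92/885)
= 420.87 * 0.8866 * 92 / 885
= 38.7900 g

38.7900 g


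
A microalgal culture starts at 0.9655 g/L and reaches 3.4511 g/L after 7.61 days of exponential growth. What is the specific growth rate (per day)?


mu = ln(X2/X1) / dt
= ln(3.4511/0.9655) / 7.61
= 0.1674 per day

0.1674 per day


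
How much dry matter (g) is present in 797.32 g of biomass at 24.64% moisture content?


Wd = Ww * (1 - MC/100)
= 797.32 * (1 - 24.64/100)
= 600.8604 g

600.8604 g


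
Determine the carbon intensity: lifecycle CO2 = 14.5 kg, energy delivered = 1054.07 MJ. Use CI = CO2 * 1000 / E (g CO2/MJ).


CI = CO2 * 1000 / E
= 14.5 * 1000 / 1054.07
= 13.7562 g CO2/MJ

13.7562 g CO2/MJ


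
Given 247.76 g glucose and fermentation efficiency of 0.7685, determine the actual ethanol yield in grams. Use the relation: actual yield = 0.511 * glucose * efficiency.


Actual ethanol: m = 0.511 * 247.76 * 0.7685
m = 97.2962 g

97.2962 g


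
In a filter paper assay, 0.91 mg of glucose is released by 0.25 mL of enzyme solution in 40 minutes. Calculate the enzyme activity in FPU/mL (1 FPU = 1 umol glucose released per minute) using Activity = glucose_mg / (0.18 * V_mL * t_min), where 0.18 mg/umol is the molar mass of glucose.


Activity = glucose_mg / (0.18 mg/umol * V_mL * t_min)
= 0.91 / (0.18 * 0.25 * 40)
= 0.5056 FPU/mL

0.5056 FPU/mL


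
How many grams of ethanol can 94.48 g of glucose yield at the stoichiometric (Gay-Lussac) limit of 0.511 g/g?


Theoretical ethanol yield: m_EtOH = 0.511 * m_glucose
m_EtOH = 0.511 * 94.48 = 48.2793 g

48.2793 g


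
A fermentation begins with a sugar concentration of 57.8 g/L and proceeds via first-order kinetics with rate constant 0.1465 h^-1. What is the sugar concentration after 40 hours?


S = S0 * exp(-k * t)
S = 57.8 * exp(-0.1465 * 40)
S = 0.1648 g/L

0.1648 g/L


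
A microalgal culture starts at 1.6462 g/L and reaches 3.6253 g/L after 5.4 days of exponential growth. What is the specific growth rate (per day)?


mu = ln(X2/X1) / dt
= ln(3.6253/1.6462) / 5.4
= 0.1462 per day

0.1462 per day


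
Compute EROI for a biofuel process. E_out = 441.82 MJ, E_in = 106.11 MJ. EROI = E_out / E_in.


EROI = E_out / E_in
= 441.82 / 106.11
= 4.1638

4.1638


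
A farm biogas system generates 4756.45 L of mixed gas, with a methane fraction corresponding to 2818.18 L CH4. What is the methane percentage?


CH4% = V_CH4 / V_total * 100
= 2818.18 / 4756.45 * 100
= 59.2497%

59.2497%


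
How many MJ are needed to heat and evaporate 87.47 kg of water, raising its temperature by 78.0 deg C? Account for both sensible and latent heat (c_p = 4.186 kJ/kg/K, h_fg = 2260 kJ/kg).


E = m_water * (4.186 * dT + 2260) / 1000
= 87.47 * (4.186 * 78.0 + 2260) / 1000
= 226.2419 MJ

226.2419 MJ


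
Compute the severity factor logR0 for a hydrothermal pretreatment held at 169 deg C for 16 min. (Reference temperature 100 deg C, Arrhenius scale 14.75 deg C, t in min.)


logR0 = log10(t * exp((T - 100) / 14.75))
= log10(16 * exp((169 - 100) / 14.75))
= 3.2357

3.2357


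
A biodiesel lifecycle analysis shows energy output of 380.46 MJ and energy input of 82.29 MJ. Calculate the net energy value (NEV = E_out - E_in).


NEV = E_out - E_in
= 380.46 - 82.29
= 298.1700 MJ

298.1700 MJ


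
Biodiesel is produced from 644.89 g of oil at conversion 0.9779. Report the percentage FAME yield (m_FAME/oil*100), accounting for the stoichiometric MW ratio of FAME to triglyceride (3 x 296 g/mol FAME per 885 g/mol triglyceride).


m_FAME = oil * conv * (3 * 296 / 885) = oil * conv * (888/885)
= 644.89 * 0.9779 * 888 / 885
= 632.7757 g
Y = m_FAME / oil * 100 = conv * (888/885) * 100
= 0.9779 * 888 / 885 * 100
= 98.12%

98.12%


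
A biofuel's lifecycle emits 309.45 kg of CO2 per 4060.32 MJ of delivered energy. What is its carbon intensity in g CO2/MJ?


CI = CO2 * 1000 / E
= 309.45 * 1000 / 4060.32
= 76.2132 g CO2/MJ

76.2132 g CO2/MJ


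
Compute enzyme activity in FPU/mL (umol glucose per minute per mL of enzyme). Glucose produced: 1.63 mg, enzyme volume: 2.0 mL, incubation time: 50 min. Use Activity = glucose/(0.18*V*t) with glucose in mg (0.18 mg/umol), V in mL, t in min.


Activity = glucose_mg / (0.18 mg/umol * V_mL * t_min)
= 1.63 / (0.18 * 2.0 * 50)
= 0.0906 FPU/mL

0.0906 FPU/mL


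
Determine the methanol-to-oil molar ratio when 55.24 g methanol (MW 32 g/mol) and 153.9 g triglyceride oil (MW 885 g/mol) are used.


Molar ratio = n_MeOH / n_oil = (MeOH/32) / (oil/885) = (MeOH * 885) / (32 * oil)
= (55.24 * 885) / (32 * 153.9)
= 9.9268

9.9268


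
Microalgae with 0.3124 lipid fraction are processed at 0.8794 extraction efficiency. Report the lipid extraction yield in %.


Y = lipid_content * extraction_eff * 100
= 0.3124 * 0.8794 * 100
= 27.4725%

27.4725%


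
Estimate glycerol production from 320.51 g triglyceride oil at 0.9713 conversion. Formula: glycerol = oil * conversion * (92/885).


glycerol = oil * conv * (92/885)
= 320.51 * 0.9713 * 92 / 885
= 32.3623 g

32.3623 g
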